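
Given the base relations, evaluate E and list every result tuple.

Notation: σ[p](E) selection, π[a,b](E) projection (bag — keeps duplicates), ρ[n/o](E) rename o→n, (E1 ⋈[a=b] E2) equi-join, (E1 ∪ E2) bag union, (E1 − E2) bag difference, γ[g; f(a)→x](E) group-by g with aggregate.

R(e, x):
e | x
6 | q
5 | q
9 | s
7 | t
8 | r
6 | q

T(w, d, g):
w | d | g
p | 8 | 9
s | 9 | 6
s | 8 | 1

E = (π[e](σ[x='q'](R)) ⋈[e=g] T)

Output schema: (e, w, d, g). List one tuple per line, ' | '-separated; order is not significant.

Stepwise |·|:
  R → 6
  σ[x='q'](R) → 3
  π[e](σ[x='q'](R)) → 3
  T → 3
  (π[e](σ[x='q'](R)) ⋈[e=g] T) → 2

== RESULT ==
e | w | d | g
6 | s | 9 | 6
6 | s | 9 | 6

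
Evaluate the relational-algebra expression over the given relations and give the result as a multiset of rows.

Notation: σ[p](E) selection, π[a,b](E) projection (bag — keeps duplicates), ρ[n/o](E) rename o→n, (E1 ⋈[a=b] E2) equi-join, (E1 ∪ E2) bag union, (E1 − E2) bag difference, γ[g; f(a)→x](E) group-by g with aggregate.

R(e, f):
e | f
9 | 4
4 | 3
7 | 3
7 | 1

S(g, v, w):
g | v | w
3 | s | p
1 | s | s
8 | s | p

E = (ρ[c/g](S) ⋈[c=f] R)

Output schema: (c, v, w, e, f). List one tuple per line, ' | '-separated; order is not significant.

Subexpression sizes:
  S → 3
  ρ[c/g](S) → 3
  R → 4
  (ρ[c/g](S) ⋈[c=f] R) → 3

== RESULT ==
c | v | w | e | f
1 | s | s | 7 | 1
3 | s | p | 4 | 3
3 | s | p | 7 | 3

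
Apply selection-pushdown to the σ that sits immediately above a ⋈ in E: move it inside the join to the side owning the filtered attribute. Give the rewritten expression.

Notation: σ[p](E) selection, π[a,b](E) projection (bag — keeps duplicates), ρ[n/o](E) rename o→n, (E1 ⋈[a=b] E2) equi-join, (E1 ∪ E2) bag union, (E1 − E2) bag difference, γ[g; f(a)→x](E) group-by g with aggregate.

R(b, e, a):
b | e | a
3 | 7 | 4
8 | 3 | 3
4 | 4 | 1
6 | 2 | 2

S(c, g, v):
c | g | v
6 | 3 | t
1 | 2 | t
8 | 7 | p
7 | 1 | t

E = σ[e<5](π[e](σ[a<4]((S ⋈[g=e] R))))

σ filters on a, owned by the right side.
E' = σ[e<5](π[e]((S ⋈[g=e] σ[a<4](R))))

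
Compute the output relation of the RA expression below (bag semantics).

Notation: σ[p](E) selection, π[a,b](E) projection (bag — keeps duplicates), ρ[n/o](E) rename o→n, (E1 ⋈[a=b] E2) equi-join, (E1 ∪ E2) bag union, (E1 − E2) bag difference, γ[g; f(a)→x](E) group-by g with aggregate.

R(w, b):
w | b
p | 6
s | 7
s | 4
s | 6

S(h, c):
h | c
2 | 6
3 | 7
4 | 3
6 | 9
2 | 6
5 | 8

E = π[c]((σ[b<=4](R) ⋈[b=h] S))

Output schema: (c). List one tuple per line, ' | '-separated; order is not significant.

Stepwise |·|:
  R → 4
  σ[b<=4](R) → 1
  S → 6
  (σ[b<=4](R) ⋈[b=h] S) → 1
  π[c]((σ[b<=4](R) ⋈[b=h] S)) → 1

== RESULT ==
c
3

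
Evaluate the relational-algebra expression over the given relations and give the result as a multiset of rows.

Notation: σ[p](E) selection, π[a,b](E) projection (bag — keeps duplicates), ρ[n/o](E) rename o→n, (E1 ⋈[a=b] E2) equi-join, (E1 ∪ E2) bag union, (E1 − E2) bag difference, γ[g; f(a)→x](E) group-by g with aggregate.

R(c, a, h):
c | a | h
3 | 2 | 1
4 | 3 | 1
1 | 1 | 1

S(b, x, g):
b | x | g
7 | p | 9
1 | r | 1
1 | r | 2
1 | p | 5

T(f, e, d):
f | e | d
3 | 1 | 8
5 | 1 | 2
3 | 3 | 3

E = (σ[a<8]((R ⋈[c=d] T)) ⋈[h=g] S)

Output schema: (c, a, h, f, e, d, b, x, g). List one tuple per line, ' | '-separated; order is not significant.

Row counts bottom-up:
  R → 3
  T → 3
  (R ⋈[c=d] T) → 1
  σ[a<8]((R ⋈[c=d] T)) → 1
  S → 4
  (σ[a<8]((R ⋈[c=d] T)) ⋈[h=g] S) → 1

== RESULT ==
c | a | h | f | e | d | b | x | g
3 | 2 | 1 | 3 | 3 | 3 | 1 | r | 1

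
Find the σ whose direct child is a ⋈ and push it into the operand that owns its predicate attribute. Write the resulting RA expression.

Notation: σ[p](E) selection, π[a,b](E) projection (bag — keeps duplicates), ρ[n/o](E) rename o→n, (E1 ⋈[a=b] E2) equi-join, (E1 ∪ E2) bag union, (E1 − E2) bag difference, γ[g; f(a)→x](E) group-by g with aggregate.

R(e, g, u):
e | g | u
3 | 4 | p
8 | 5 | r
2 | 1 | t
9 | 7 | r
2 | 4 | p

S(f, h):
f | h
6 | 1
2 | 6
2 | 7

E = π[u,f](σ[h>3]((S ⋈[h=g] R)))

σ filters on h, owned by the left side.
E' = π[u,f]((σ[h>3](S) ⋈[h=g] R))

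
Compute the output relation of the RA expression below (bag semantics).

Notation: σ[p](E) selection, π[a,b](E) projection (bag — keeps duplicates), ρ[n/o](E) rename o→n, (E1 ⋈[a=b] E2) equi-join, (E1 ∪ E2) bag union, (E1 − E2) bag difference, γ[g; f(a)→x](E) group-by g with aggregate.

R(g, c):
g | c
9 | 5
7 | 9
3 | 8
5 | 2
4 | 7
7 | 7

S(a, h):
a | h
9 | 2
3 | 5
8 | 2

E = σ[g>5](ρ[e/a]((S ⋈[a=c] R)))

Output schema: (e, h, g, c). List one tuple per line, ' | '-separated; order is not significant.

Subexpression sizes:
  S → 3
  R → 6
  (S ⋈[a=c] R) → 2
  ρ[e/a]((S ⋈[a=c] R)) → 2
  σ[g>5](ρ[e/a]((S ⋈[a=c] R))) → 1

== RESULT ==
e | h | g | c
9 | 2 | 7 | 9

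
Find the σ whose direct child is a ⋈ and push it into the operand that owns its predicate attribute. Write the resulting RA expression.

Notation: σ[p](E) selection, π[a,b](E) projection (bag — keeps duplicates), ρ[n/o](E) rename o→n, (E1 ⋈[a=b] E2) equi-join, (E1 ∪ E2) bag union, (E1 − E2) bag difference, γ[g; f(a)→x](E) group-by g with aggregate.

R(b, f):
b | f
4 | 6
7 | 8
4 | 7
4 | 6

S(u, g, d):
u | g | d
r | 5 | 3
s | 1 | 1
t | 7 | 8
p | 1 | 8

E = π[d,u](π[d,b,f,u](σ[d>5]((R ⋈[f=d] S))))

σ filters on d, owned by the right side.
E' = π[d,u](π[d,b,f,u]((R ⋈[f=d] σ[d>5](S))))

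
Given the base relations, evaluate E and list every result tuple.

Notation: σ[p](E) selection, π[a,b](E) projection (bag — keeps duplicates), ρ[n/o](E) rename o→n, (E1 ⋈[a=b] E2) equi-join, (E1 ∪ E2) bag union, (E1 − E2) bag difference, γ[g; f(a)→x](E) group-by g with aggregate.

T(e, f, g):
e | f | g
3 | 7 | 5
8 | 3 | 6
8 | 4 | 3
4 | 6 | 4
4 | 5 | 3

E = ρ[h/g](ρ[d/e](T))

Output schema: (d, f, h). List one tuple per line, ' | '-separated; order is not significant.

Stepwise |·|:
  T → 5
  ρ[d/e](T) → 5
  ρ[h/g](ρ[d/e](T)) → 5

== RESULT ==
d | f | h
3 | 7 | 5
4 | 5 | 3
4 | 6 | 4
8 | 3 | 6
8 | 4 | 3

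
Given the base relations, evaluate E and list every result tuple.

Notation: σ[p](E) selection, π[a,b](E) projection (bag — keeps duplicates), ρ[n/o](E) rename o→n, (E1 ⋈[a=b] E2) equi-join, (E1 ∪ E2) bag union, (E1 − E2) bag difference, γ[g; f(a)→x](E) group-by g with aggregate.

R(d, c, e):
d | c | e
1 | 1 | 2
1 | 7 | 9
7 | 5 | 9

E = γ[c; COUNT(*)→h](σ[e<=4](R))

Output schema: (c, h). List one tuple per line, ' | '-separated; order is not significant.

Subexpression sizes:
  R → 3
  σ[e<=4](R) → 1
  γ[c; COUNT(*)→h](σ[e<=4](R)) → 1

== RESULT ==
c | h
1 | 1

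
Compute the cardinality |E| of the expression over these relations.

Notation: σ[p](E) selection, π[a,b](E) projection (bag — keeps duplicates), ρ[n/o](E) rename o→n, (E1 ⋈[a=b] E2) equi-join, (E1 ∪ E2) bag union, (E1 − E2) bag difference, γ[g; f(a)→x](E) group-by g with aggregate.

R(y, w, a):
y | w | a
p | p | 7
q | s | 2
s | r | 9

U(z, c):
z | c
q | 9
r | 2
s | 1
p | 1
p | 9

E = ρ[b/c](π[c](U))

Subexpression sizes:
  U → 5
  π[c](U) → 5
  ρ[b/c](π[c](U)) → 5

|E| = 5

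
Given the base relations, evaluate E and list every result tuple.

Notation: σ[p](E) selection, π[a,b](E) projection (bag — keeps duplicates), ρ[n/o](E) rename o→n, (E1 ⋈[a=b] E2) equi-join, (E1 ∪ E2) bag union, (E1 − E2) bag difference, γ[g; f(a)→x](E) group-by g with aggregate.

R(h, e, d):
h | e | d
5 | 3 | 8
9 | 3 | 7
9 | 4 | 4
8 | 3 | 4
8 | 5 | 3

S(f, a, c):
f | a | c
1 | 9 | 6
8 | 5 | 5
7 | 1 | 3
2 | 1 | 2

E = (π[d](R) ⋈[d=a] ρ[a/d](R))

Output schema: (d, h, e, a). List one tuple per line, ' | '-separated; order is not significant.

Stepwise |·|:
  R → 5
  π[d](R) → 5
  R → 5
  ρ[a/d](R) → 5
  (π[d](R) ⋈[d=a] ρ[a/d](R)) → 7

== RESULT ==
d | h | e | a
3 | 8 | 5 | 3
4 | 8 | 3 | 4
4 | 8 | 3 | 4
4 | 9 | 4 | 4
4 | 9 | 4 | 4
7 | 9 | 3 | 7
8 | 5 | 3 | 8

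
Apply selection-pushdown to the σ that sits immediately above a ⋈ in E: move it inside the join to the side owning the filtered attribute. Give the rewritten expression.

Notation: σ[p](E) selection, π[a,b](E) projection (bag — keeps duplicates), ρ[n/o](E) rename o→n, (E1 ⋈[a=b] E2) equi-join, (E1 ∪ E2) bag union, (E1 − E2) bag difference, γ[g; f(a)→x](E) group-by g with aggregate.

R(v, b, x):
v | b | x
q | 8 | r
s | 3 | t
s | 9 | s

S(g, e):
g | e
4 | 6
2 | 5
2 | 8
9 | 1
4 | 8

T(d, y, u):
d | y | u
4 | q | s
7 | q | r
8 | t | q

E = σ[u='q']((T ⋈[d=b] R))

σ filters on u, owned by the left side.
E' = (σ[u='q'](T) ⋈[d=b] R)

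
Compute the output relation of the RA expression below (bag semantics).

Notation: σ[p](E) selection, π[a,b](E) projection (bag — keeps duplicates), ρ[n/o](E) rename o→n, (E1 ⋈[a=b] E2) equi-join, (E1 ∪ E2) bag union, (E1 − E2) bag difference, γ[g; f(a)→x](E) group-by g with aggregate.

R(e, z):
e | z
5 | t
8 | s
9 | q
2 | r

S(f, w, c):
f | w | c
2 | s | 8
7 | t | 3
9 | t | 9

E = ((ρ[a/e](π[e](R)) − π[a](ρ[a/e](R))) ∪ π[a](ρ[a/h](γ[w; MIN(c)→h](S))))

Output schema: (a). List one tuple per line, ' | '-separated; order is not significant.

Subexpression sizes:
  R → 4
  π[e](R) → 4
  ρ[a/e](π[e](R)) → 4
  R → 4
  ρ[a/e](R) → 4
  π[a](ρ[a/e](R)) → 4
  (ρ[a/e](π[e](R)) − π[a](ρ[a/e](R))) → 0
  S → 3
  γ[w; MIN(c)→h](S) → 2
  ρ[a/h](γ[w; MIN(c)→h](S)) → 2
  π[a](ρ[a/h](γ[w; MIN(c)→h](S))) → 2
  ((ρ[a/e](π[e](R)) − π[a](ρ[a/e](R))) ∪ π[a](ρ[a/h](γ[w; MIN(c)→h](S)))) → 2

== RESULT ==
a
3
8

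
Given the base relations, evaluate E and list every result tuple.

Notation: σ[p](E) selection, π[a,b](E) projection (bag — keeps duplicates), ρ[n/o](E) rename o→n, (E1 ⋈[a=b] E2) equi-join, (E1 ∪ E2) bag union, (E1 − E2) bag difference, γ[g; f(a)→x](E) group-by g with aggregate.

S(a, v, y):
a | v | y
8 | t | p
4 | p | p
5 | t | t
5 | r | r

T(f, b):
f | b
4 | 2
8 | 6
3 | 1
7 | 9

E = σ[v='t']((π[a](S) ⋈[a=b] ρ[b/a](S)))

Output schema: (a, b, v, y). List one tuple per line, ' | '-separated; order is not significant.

Per-node cardinality:
  S → 4
  π[a](S) → 4
  S → 4
  ρ[b/a](S) → 4
  (π[a](S) ⋈[a=b] ρ[b/a](S)) → 6
  σ[v='t']((π[a](S) ⋈[a=b] ρ[b/a](S))) → 3

== RESULT ==
a | b | v | y
5 | 5 | t | t
5 | 5 | t | t
8 | 8 | t | p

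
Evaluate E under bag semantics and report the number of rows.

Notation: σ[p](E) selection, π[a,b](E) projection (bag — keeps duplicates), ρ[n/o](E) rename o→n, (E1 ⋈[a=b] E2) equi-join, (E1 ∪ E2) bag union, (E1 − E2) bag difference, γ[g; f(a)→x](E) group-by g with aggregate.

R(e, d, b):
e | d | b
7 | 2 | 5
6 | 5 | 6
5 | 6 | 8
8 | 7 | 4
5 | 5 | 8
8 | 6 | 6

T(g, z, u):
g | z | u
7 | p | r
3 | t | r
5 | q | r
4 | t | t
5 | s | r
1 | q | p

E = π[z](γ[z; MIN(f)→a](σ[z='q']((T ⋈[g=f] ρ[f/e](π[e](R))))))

Row counts bottom-up:
  T → 6
  R → 6
  π[e](R) → 6
  ρ[f/e](π[e](R)) → 6
  (T ⋈[g=f] ρ[f/e](π[e](R))) → 5
  σ[z='q']((T ⋈[g=f] ρ[f/e](π[e](R)))) → 2
  γ[z; MIN(f)→a](σ[z='q']((T ⋈[g=f] ρ[f/e](π[e](R))))) → 1
  π[z](γ[z; MIN(f)→a](σ[z='q']((T ⋈[g=f] ρ[f/e](π[e](R)))))) → 1

|E| = 1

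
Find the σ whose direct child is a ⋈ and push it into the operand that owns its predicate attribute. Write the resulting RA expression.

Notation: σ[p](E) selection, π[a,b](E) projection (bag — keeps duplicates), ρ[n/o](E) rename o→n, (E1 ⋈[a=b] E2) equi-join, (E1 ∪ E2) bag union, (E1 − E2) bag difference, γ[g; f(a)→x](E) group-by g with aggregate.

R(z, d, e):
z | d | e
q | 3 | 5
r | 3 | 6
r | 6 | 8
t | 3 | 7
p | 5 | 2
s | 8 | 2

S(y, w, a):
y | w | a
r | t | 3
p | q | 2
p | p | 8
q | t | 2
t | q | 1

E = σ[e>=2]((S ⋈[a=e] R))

σ filters on e, owned by the right side.
E' = (S ⋈[a=e] σ[e>=2](R))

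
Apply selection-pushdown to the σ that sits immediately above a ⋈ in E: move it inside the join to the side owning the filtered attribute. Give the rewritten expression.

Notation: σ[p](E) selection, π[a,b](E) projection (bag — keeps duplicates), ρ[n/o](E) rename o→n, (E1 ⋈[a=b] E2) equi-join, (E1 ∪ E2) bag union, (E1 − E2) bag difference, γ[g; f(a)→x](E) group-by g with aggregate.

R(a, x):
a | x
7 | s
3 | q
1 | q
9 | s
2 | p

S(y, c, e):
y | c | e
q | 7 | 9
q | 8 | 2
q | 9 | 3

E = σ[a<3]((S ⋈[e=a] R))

σ filters on a, owned by the right side.
E' = (S ⋈[e=a] σ[a<3](R))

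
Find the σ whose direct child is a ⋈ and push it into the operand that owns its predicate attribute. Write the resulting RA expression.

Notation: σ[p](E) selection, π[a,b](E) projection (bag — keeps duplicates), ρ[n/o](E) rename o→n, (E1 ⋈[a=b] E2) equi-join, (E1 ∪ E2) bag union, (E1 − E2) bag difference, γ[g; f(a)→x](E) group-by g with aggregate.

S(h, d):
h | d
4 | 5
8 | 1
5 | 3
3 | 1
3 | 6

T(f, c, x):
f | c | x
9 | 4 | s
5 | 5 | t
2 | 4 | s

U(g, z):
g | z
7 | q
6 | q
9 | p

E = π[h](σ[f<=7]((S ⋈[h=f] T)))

σ filters on f, owned by the right side.
E' = π[h]((S ⋈[h=f] σ[f<=7](T)))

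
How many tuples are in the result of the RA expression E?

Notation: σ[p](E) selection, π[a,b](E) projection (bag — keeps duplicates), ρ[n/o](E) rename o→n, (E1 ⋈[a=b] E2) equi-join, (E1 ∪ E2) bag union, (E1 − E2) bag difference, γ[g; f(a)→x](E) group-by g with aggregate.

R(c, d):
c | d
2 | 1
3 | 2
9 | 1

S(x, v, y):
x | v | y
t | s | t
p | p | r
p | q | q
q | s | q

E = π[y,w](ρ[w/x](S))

Row counts bottom-up:
  S → 4
  ρ[w/x](S) → 4
  π[y,w](ρ[w/x](S)) → 4

|E| = 4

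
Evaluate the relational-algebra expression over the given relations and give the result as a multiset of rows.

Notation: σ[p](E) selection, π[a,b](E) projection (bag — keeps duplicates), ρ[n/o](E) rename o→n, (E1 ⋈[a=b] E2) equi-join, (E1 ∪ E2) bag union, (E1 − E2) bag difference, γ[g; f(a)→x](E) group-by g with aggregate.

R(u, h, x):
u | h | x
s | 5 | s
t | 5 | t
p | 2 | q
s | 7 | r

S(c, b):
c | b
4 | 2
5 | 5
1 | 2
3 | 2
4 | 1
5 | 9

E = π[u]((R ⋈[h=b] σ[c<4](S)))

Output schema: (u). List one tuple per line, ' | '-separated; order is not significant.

Stepwise |·|:
  R → 4
  S → 6
  σ[c<4](S) → 2
  (R ⋈[h=b] σ[c<4](S)) → 2
  π[u]((R ⋈[h=b] σ[c<4](S))) → 2

== RESULT ==
u
p
p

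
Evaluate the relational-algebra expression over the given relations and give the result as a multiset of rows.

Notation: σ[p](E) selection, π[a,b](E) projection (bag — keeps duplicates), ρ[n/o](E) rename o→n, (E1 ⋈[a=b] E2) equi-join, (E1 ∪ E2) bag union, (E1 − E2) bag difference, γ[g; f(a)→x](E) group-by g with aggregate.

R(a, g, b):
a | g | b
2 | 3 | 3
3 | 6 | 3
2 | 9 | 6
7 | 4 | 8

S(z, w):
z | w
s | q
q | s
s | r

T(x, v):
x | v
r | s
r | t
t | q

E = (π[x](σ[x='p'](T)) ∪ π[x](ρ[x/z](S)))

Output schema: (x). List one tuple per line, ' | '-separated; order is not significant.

Row counts bottom-up:
  T → 3
  σ[x='p'](T) → 0
  π[x](σ[x='p'](T)) → 0
  S → 3
  ρ[x/z](S) → 3
  π[x](ρ[x/z](S)) → 3
  (π[x](σ[x='p'](T)) ∪ π[x](ρ[x/z](S))) → 3

== RESULT ==
x
q
s
s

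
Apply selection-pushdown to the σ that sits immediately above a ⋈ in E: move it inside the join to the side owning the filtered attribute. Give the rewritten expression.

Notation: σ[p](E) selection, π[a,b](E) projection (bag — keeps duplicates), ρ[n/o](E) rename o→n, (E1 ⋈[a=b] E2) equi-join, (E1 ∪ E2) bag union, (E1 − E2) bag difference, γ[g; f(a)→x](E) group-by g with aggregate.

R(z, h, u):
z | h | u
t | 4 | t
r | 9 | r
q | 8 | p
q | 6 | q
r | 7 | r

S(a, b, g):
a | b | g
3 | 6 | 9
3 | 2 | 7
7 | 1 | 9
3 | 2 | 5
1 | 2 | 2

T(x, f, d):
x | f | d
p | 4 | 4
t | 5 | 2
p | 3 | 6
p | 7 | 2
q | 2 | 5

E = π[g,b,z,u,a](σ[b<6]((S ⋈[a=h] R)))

σ filters on b, owned by the left side.
E' = π[g,b,z,u,a]((σ[b<6](S) ⋈[a=h] R))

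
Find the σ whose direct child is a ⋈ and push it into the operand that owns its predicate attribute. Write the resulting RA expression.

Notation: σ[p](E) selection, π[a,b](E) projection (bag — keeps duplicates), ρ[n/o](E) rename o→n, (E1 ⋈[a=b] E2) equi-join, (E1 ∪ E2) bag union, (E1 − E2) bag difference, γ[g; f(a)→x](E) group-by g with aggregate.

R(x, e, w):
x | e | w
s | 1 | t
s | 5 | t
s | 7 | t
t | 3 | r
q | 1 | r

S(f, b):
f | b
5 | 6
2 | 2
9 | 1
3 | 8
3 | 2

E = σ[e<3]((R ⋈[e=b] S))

σ filters on e, owned by the left side.
E' = (σ[e<3](R) ⋈[e=b] S)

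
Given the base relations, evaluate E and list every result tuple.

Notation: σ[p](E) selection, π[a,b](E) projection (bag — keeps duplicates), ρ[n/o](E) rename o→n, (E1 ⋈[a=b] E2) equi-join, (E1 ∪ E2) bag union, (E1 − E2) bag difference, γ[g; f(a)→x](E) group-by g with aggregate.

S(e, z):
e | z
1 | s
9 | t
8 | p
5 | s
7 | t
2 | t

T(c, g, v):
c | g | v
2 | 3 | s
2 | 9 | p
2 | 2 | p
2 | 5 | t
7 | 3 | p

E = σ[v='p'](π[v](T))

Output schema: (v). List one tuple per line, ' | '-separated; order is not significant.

Per-node cardinality:
  T → 5
  π[v](T) → 5
  σ[v='p'](π[v](T)) → 3

== RESULT ==
v
p
p
p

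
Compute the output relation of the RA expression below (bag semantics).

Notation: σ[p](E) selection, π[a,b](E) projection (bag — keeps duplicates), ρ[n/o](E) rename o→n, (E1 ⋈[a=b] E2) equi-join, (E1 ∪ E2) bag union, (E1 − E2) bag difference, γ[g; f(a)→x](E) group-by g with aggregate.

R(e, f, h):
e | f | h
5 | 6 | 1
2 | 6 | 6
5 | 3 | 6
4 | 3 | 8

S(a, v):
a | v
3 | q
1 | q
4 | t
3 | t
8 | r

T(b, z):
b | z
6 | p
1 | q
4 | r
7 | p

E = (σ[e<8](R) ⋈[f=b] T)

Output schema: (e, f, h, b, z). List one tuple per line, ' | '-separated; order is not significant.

Stepwise |·|:
  R → 4
  σ[e<8](R) → 4
  T → 4
  (σ[e<8](R) ⋈[f=b] T) → 2

== RESULT ==
e | f | h | b | z
2 | 6 | 6 | 6 | p
5 | 6 | 1 | 6 | p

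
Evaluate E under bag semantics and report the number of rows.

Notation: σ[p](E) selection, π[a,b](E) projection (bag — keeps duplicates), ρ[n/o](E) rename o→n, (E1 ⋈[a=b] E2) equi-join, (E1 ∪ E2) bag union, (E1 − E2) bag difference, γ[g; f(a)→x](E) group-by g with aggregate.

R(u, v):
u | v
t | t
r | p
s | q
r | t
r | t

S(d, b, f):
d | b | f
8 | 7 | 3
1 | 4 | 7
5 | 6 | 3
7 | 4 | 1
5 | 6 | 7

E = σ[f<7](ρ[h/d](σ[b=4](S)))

Row counts bottom-up:
  S → 5
  σ[b=4](S) → 2
  ρ[h/d](σ[b=4](S)) → 2
  σ[f<7](ρ[h/d](σ[b=4](S))) → 1

|E| = 1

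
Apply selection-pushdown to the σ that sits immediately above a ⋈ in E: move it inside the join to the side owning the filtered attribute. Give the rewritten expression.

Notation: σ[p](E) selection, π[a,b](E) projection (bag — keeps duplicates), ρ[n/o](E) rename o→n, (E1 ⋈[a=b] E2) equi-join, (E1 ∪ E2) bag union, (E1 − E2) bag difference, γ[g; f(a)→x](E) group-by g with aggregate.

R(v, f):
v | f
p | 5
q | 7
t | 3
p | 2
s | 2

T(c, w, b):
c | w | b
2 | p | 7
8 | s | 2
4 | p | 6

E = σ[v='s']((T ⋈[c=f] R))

σ filters on v, owned by the right side.
E' = (T ⋈[c=f] σ[v='s'](R))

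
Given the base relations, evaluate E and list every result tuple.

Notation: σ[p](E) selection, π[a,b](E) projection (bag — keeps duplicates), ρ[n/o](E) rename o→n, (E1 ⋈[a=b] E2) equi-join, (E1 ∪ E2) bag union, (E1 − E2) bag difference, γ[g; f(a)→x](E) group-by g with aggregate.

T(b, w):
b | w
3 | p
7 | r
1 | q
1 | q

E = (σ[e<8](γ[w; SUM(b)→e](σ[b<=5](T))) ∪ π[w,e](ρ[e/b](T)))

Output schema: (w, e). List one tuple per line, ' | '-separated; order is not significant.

Stepwise |·|:
  T → 4
  σ[b<=5](T) → 3
  γ[w; SUM(b)→e](σ[b<=5](T)) → 2
  σ[e<8](γ[w; SUM(b)→e](σ[b<=5](T))) → 2
  T → 4
  ρ[e/b](T) → 4
  π[w,e](ρ[e/b](T)) → 4
  (σ[e<8](γ[w; SUM(b)→e](σ[b<=5](T))) ∪ π[w,e](ρ[e/b](T))) → 6

== RESULT ==
w | e
p | 3
p | 3
q | 1
q | 1
q | 2
r | 7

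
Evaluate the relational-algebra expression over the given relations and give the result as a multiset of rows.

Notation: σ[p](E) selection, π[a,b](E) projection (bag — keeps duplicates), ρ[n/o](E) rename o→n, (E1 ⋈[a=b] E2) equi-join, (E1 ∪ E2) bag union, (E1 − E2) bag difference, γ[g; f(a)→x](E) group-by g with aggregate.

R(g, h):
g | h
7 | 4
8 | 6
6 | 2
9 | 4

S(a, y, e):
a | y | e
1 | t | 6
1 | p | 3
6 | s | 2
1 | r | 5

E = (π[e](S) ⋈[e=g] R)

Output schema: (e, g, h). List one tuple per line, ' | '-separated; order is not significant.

Row counts bottom-up:
  S → 4
  π[e](S) → 4
  R → 4
  (π[e](S) ⋈[e=g] R) → 1

== RESULT ==
e | g | h
6 | 6 | 2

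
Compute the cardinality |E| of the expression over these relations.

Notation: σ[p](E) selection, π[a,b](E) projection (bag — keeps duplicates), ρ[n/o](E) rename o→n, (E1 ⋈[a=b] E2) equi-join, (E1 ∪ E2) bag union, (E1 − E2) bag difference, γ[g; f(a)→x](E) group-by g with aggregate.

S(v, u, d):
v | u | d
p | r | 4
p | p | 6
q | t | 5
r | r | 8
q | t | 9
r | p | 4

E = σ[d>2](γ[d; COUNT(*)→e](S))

Row counts bottom-up:
  S → 6
  γ[d; COUNT(*)→e](S) → 5
  σ[d>2](γ[d; COUNT(*)→e](S)) → 5

|E| = 5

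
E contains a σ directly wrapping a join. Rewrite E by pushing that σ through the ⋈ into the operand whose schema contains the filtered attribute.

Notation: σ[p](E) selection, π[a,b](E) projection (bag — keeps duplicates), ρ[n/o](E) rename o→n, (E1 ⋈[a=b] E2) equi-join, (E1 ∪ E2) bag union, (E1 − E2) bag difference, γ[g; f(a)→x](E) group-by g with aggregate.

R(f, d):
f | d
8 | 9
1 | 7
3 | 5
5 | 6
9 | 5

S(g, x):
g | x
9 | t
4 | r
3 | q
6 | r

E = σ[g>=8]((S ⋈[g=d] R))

σ filters on g, owned by the left side.
E' = (σ[g>=8](S) ⋈[g=d] R)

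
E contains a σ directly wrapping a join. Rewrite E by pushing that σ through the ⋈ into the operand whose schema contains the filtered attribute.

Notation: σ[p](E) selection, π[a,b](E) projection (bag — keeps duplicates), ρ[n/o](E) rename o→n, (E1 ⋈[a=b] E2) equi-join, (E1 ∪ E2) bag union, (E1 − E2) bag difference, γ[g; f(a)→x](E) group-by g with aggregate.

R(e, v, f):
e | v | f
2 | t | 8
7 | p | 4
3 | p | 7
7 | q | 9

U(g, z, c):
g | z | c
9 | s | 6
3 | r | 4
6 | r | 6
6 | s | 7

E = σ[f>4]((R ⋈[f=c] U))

σ filters on f, owned by the left side.
E' = (σ[f>4](R) ⋈[f=c] U)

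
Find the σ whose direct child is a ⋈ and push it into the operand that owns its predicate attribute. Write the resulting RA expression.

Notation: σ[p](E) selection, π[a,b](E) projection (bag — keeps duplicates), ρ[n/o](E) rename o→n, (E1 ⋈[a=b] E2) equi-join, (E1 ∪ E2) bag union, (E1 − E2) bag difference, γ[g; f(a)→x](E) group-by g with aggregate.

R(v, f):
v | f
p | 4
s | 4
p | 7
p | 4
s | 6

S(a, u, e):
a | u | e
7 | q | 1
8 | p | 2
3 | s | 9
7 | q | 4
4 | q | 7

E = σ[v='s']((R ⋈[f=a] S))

σ filters on v, owned by the left side.
E' = (σ[v='s'](R) ⋈[f=a] S)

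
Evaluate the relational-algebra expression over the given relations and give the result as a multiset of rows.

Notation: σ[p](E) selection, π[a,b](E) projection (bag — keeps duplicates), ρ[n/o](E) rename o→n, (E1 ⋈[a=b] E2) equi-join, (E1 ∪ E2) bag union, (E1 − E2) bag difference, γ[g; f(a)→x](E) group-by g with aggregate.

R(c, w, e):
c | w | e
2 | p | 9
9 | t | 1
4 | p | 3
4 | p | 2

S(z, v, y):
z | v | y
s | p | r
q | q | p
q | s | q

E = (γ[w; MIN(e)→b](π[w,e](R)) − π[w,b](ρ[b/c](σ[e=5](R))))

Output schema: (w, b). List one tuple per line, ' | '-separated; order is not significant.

Subexpression sizes:
  R → 4
  π[w,e](R) → 4
  γ[w; MIN(e)→b](π[w,e](R)) → 2
  R → 4
  σ[e=5](R) → 0
  ρ[b/c](σ[e=5](R)) → 0
  π[w,b](ρ[b/c](σ[e=5](R))) → 0
  (γ[w; MIN(e)→b](π[w,e](R)) − π[w,b](ρ[b/c](σ[e=5](R)))) → 2

== RESULT ==
w | b
p | 2
t | 1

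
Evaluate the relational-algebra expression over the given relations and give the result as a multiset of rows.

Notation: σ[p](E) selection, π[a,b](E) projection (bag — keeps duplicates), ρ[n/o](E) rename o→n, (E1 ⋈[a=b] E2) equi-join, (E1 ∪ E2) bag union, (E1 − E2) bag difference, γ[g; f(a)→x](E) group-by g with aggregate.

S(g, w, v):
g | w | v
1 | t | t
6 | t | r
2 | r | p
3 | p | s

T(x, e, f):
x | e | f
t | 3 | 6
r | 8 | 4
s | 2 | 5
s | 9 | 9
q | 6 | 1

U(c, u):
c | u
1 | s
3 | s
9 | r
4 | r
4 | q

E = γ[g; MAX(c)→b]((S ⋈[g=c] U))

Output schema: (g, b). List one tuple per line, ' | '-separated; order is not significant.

Per-node cardinality:
  S → 4
  U → 5
  (S ⋈[g=c] U) → 2
  γ[g; MAX(c)→b]((S ⋈[g=c] U)) → 2

== RESULT ==
g | b
1 | 1
3 | 3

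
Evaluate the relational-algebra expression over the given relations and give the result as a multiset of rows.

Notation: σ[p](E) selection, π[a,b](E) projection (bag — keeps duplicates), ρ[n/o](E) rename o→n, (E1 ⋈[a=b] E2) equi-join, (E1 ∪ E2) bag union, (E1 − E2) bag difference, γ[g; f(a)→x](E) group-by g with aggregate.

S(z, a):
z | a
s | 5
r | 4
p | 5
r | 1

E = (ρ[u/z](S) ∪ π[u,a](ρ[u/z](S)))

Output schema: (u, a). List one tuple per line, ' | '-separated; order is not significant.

Row counts bottom-up:
  S → 4
  ρ[u/z](S) → 4
  S → 4
  ρ[u/z](S) → 4
  π[u,a](ρ[u/z](S)) → 4
  (ρ[u/z](S) ∪ π[u,a](ρ[u/z](S))) → 8

== RESULT ==
u | a
p | 5
p | 5
r | 1
r | 1
r | 4
r | 4
s | 5
s | 5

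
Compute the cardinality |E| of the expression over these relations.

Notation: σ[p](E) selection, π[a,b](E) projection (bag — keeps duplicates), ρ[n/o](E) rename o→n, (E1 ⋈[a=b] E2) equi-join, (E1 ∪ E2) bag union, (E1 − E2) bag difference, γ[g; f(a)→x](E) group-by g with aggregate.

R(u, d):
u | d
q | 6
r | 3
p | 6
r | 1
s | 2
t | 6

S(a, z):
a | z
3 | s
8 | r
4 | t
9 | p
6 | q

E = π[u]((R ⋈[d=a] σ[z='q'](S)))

Subexpression sizes:
  R → 6
  S → 5
  σ[z='q'](S) → 1
  (R ⋈[d=a] σ[z='q'](S)) → 3
  π[u]((R ⋈[d=a] σ[z='q'](S))) → 3

|E| = 3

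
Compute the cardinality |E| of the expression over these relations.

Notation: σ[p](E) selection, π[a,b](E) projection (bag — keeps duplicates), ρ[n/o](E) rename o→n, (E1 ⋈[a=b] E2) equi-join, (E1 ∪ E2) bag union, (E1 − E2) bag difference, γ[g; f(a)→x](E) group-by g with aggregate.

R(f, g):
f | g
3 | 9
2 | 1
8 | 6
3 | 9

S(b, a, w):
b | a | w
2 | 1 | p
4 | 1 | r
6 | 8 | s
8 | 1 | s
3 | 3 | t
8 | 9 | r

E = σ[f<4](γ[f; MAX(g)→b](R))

Row counts bottom-up:
  R → 4
  γ[f; MAX(g)→b](R) → 3
  σ[f<4](γ[f; MAX(g)→b](R)) → 2

|E| = 2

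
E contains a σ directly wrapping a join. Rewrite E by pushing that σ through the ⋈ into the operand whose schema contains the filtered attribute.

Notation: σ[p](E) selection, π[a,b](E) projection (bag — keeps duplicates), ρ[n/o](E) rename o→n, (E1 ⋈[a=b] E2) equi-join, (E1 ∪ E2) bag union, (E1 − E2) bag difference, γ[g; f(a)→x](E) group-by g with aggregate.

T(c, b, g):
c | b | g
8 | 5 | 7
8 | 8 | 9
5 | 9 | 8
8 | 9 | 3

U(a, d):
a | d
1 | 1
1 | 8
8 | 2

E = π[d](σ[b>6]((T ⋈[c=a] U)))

σ filters on b, owned by the left side.
E' = π[d]((σ[b>6](T) ⋈[c=a] U))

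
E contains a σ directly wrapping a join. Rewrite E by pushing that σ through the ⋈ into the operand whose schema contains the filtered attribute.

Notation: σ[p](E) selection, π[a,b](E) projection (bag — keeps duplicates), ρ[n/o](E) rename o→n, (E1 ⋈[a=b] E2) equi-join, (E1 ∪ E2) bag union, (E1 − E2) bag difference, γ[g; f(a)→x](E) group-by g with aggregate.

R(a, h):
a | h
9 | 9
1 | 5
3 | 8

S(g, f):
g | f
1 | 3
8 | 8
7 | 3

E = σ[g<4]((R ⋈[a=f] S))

σ filters on g, owned by the right side.
E' = (R ⋈[a=f] σ[g<4](S))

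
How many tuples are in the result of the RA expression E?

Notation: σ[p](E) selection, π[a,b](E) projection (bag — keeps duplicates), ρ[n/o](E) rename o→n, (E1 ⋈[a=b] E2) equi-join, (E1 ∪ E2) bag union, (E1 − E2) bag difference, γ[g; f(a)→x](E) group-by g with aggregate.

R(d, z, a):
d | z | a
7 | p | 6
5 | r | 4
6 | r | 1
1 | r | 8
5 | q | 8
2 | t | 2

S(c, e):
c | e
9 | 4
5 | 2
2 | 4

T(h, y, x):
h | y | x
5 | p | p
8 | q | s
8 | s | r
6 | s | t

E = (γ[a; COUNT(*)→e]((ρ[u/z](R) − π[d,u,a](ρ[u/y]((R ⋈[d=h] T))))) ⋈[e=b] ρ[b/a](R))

Per-node cardinality:
  R → 6
  ρ[u/z](R) → 6
  R → 6
  T → 4
  (R ⋈[d=h] T) → 3
  ρ[u/y]((R ⋈[d=h] T)) → 3
  π[d,u,a](ρ[u/y]((R ⋈[d=h] T))) → 3
  (ρ[u/z](R) − π[d,u,a](ρ[u/y]((R ⋈[d=h] T)))) → 6
  γ[a; COUNT(*)→e]((ρ[u/z](R) − π[d,u,a](ρ[u/y]((R ⋈[d=h] T))))) → 5
  R → 6
  ρ[b/a](R) → 6
  (γ[a; COUNT(*)→e]((ρ[u/z](R) − π[d,u,a](ρ[u/y]((R ⋈[d=h] T))))) ⋈[e=b] ρ[b/a](R)) → 5

|E| = 5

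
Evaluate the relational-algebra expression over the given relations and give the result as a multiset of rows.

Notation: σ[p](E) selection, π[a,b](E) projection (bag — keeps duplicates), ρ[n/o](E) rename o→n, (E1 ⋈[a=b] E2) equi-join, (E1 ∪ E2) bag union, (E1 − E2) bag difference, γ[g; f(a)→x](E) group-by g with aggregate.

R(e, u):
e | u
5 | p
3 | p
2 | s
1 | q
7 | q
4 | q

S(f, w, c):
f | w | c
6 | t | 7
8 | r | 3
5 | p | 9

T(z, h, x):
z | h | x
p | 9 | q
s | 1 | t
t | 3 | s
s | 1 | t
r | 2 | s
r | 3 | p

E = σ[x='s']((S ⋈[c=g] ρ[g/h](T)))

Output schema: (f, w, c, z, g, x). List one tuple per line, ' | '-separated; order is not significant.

Subexpression sizes:
  S → 3
  T → 6
  ρ[g/h](T) → 6
  (S ⋈[c=g] ρ[g/h](T)) → 3
  σ[x='s']((S ⋈[c=g] ρ[g/h](T))) → 1

== RESULT ==
f | w | c | z | g | x
8 | r | 3 | t | 3 | s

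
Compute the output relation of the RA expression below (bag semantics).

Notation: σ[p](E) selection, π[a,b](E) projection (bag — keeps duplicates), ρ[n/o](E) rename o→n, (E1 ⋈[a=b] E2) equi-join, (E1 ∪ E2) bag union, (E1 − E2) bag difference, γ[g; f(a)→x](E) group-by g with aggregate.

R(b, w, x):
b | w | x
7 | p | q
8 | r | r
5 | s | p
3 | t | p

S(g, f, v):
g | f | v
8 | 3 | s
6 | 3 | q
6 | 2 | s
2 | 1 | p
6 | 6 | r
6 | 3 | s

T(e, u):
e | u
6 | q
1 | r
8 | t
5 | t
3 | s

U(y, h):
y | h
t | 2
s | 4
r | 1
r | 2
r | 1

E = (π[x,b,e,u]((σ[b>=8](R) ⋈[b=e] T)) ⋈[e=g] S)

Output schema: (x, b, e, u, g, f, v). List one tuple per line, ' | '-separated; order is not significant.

Per-node cardinality:
  R → 4
  σ[b>=8](R) → 1
  T → 5
  (σ[b>=8](R) ⋈[b=e] T) → 1
  π[x,b,e,u]((σ[b>=8](R) ⋈[b=e] T)) → 1
  S → 6
  (π[x,b,e,u]((σ[b>=8](R) ⋈[b=e] T)) ⋈[e=g] S) → 1

== RESULT ==
x | b | e | u | g | f | v
r | 8 | 8 | t | 8 | 3 | s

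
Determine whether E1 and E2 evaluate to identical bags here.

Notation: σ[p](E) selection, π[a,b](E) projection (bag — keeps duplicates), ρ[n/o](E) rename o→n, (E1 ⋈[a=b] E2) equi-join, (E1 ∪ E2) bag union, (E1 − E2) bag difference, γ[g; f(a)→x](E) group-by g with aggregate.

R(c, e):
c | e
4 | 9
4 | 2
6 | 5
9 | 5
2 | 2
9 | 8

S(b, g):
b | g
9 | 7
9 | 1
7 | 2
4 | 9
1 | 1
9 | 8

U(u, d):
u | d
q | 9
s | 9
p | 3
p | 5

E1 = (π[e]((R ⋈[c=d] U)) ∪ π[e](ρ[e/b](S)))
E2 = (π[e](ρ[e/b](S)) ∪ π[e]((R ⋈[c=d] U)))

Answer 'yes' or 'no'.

E1 subexpression sizes:
  R → 6
  U → 4
  (R ⋈[c=d] U) → 4
  π[e]((R ⋈[c=d] U)) → 4
  S → 6
  ρ[e/b](S) → 6
  π[e](ρ[e/b](S)) → 6
  (π[e]((R ⋈[c=d] U)) ∪ π[e](ρ[e/b](S))) → 10
E2 subexpression sizes:
  S → 6
  ρ[e/b](S) → 6
  π[e](ρ[e/b](S)) → 6
  R → 6
  U → 4
  (R ⋈[c=d] U) → 4
  π[e]((R ⋈[c=d] U)) → 4
  (π[e](ρ[e/b](S)) ∪ π[e]((R ⋈[c=d] U))) → 10

E1 and E2 produce the same multiset:
e
1
4
5
5
7
8
8
9
9
9

yes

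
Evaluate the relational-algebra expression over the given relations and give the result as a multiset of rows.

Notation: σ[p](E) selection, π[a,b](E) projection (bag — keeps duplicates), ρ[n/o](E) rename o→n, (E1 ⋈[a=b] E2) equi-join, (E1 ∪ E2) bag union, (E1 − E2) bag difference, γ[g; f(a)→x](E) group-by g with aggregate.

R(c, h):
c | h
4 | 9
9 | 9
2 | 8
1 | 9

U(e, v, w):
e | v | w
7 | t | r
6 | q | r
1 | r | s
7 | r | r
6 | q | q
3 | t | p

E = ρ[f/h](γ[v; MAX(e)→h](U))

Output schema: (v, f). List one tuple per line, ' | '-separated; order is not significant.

Per-node cardinality:
  U → 6
  γ[v; MAX(e)→h](U) → 3
  ρ[f/h](γ[v; MAX(e)→h](U)) → 3

== RESULT ==
v | f
q | 6
r | 7
t | 7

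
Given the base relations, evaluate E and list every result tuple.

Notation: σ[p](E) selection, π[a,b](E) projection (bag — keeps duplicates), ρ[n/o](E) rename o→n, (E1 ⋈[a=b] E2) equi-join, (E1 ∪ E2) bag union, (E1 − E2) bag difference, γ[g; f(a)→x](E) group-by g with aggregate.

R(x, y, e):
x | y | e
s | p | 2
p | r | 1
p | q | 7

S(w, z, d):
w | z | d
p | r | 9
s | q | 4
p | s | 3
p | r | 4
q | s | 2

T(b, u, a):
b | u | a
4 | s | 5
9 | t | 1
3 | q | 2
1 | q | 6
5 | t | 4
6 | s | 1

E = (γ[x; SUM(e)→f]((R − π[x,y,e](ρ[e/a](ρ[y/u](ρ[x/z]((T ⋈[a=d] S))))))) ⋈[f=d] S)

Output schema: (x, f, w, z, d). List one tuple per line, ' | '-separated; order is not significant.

Stepwise |·|:
  R → 3
  T → 6
  S → 5
  (T ⋈[a=d] S) → 3
  ρ[x/z]((T ⋈[a=d] S)) → 3
  ρ[y/u](ρ[x/z]((T ⋈[a=d] S))) → 3
  ρ[e/a](ρ[y/u](ρ[x/z]((T ⋈[a=d] S)))) → 3
  π[x,y,e](ρ[e/a](ρ[y/u](ρ[x/z]((T ⋈[a=d] S))))) → 3
  (R − π[x,y,e](ρ[e/a](ρ[y/u](ρ[x/z]((T ⋈[a=d] S)))))) → 3
  γ[x; SUM(e)→f]((R − π[x,y,e](ρ[e/a](ρ[y/u](ρ[x/z]((T ⋈[a=d] S))))))) → 2
  S → 5
  (γ[x; SUM(e)→f]((R − π[x,y,e](ρ[e/a](ρ[y/u](ρ[x/z]((T ⋈[a=d] S))))))) ⋈[f=d] S) → 1

== RESULT ==
x | f | w | z | d
s | 2 | q | s | 2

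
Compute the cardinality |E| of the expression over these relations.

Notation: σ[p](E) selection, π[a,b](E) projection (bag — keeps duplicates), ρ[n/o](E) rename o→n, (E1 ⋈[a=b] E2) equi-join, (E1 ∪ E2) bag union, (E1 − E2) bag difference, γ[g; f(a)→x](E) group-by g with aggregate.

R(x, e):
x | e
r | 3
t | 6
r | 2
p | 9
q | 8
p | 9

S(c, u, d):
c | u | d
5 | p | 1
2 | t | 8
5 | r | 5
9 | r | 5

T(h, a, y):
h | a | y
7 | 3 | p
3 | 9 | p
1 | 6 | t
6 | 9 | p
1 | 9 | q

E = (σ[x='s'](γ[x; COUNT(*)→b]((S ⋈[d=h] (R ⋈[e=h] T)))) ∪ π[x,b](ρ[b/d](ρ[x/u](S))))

Stepwise |·|:
  S → 4
  R → 6
  T → 5
  (R ⋈[e=h] T) → 2
  (S ⋈[d=h] (R ⋈[e=h] T)) → 0
  γ[x; COUNT(*)→b]((S ⋈[d=h] (R ⋈[e=h] T))) → 0
  σ[x='s'](γ[x; COUNT(*)→b]((S ⋈[d=h] (R ⋈[e=h] T)))) → 0
  S → 4
  ρ[x/u](S) → 4
  ρ[b/d](ρ[x/u](S)) → 4
  π[x,b](ρ[b/d](ρ[x/u](S))) → 4
  (σ[x='s'](γ[x; COUNT(*)→b]((S ⋈[d=h] (R ⋈[e=h] T)))) ∪ π[x,b](ρ[b/d](ρ[x/u](S)))) → 4

|E| = 4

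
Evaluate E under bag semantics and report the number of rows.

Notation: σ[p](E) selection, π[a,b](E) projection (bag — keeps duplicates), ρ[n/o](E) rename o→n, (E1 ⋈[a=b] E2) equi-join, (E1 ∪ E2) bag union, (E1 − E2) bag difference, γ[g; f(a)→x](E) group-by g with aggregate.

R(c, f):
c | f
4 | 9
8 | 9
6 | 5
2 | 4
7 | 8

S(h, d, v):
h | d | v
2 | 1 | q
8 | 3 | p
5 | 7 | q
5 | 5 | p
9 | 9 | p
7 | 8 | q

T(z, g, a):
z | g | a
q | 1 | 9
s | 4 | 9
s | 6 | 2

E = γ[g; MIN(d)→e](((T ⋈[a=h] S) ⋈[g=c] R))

Per-node cardinality:
  T → 3
  S → 6
  (T ⋈[a=h] S) → 3
  R → 5
  ((T ⋈[a=h] S) ⋈[g=c] R) → 2
  γ[g; MIN(d)→e](((T ⋈[a=h] S) ⋈[g=c] R)) → 2

|E| = 2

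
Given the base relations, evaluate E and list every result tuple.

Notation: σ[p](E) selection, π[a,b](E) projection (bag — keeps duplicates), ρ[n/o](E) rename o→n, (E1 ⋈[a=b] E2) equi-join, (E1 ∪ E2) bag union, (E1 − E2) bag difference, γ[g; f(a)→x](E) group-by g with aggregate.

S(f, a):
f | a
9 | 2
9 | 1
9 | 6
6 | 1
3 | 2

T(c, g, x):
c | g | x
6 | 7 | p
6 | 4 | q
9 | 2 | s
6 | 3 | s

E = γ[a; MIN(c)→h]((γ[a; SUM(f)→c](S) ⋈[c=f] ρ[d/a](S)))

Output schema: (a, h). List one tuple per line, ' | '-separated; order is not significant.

Stepwise |·|:
  S → 5
  γ[a; SUM(f)→c](S) → 3
  S → 5
  ρ[d/a](S) → 5
  (γ[a; SUM(f)→c](S) ⋈[c=f] ρ[d/a](S)) → 3
  γ[a; MIN(c)→h]((γ[a; SUM(f)→c](S) ⋈[c=f] ρ[d/a](S))) → 1

== RESULT ==
a | h
6 | 9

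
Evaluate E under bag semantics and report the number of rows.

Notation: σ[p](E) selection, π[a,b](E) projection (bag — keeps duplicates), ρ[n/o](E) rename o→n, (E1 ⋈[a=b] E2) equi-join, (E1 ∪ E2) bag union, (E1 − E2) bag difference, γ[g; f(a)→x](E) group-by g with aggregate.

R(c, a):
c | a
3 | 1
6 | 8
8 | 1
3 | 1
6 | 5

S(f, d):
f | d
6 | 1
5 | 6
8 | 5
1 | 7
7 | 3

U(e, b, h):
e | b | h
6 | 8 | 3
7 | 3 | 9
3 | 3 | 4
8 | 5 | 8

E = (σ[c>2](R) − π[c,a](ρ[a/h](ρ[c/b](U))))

Row counts bottom-up:
  R → 5
  σ[c>2](R) → 5
  U → 4
  ρ[c/b](U) → 4
  ρ[a/h](ρ[c/b](U)) → 4
  π[c,a](ρ[a/h](ρ[c/b](U))) → 4
  (σ[c>2](R) − π[c,a](ρ[a/h](ρ[c/b](U)))) → 5

|E| = 5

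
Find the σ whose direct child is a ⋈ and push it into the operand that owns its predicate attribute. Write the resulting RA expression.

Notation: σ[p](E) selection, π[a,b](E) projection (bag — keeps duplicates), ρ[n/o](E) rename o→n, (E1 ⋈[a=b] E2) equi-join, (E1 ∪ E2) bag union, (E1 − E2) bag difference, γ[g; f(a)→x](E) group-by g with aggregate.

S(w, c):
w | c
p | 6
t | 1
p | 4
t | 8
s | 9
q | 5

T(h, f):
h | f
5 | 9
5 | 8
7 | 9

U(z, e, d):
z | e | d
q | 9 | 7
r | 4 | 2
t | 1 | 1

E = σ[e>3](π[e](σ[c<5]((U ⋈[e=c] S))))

σ filters on c, owned by the right side.
E' = σ[e>3](π[e]((U ⋈[e=c] σ[c<5](S))))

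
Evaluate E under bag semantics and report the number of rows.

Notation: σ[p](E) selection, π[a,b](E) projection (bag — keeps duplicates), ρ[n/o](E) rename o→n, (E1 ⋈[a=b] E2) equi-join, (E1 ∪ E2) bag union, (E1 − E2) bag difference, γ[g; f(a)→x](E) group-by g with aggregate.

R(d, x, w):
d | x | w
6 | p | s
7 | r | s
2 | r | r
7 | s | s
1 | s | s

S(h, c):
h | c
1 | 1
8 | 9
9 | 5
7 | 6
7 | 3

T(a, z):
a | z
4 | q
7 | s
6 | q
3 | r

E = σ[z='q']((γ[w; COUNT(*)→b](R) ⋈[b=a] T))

Row counts bottom-up:
  R → 5
  γ[w; COUNT(*)→b](R) → 2
  T → 4
  (γ[w; COUNT(*)→b](R) ⋈[b=a] T) → 1
  σ[z='q']((γ[w; COUNT(*)→b](R) ⋈[b=a] T)) → 1

|E| = 1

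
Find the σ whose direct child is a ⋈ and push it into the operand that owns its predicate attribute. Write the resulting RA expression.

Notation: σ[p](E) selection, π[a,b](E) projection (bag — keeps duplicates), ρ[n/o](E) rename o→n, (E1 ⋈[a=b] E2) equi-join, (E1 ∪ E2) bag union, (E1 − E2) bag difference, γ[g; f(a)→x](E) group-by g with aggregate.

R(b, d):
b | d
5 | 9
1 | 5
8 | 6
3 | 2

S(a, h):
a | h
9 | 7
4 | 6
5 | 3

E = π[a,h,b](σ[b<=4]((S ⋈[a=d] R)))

σ filters on b, owned by the right side.
E' = π[a,h,b]((S ⋈[a=d] σ[b<=4](R)))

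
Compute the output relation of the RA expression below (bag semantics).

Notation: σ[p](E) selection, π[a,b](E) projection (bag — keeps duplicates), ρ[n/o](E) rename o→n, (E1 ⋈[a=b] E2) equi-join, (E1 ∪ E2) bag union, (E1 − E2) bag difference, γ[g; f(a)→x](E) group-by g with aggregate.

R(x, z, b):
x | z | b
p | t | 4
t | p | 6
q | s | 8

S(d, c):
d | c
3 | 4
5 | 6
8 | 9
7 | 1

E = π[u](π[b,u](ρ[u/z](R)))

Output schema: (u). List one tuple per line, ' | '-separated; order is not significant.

Row counts bottom-up:
  R → 3
  ρ[u/z](R) → 3
  π[b,u](ρ[u/z](R)) → 3
  π[u](π[b,u](ρ[u/z](R))) → 3

== RESULT ==
u
p
s
t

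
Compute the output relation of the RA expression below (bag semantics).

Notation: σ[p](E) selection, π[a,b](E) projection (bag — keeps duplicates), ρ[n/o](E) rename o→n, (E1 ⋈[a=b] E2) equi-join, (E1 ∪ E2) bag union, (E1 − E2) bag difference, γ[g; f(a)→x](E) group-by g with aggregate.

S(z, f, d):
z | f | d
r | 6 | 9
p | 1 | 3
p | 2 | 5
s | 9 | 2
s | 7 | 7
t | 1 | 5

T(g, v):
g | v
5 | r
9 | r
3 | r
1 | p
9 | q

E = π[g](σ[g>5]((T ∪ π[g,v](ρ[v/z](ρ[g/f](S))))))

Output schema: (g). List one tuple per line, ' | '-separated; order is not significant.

Subexpression sizes:
  T → 5
  S → 6
  ρ[g/f](S) → 6
  ρ[v/z](ρ[g/f](S)) → 6
  π[g,v](ρ[v/z](ρ[g/f](S))) → 6
  (T ∪ π[g,v](ρ[v/z](ρ[g/f](S)))) → 11
  σ[g>5]((T ∪ π[g,v](ρ[v/z](ρ[g/f](S))))) → 5
  π[g](σ[g>5]((T ∪ π[g,v](ρ[v/z](ρ[g/f](S)))))) → 5

== RESULT ==
g
6
7
9
9
9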